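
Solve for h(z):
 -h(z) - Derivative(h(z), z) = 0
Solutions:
 h(z) = C1*exp(-z)


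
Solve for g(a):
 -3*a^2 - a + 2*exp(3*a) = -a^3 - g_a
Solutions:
 g(a) = C1 - a^4/4 + a^3 + a^2/2 - 2*exp(3*a)/3


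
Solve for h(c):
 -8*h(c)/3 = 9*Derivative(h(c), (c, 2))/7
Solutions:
 h(c) = C1*sin(2*sqrt(42)*c/9) + C2*cos(2*sqrt(42)*c/9)


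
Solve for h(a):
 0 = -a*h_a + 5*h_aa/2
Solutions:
 h(a) = C1 + C2*erfi(sqrt(5)*a/5)


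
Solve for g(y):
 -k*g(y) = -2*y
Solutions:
 g(y) = 2*y/k


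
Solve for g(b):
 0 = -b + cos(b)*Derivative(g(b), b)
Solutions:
 g(b) = C1 + Integral(b/cos(b), b)


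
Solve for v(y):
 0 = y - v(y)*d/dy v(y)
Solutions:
 v(y) = -sqrt(C1 + y^2)
 v(y) = sqrt(C1 + y^2)


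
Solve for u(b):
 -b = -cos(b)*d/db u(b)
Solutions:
 u(b) = C1 + Integral(b/cos(b), b)


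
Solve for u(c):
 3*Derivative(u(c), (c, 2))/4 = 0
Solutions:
 u(c) = C1 + C2*c


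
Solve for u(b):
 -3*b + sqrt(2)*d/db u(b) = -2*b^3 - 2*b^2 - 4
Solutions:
 u(b) = C1 - sqrt(2)*b^4/4 - sqrt(2)*b^3/3 + 3*sqrt(2)*b^2/4 - 2*sqrt(2)*b


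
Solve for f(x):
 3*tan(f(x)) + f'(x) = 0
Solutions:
 f(x) = pi - asin(C1*exp(-3*x))
 f(x) = asin(C1*exp(-3*x))


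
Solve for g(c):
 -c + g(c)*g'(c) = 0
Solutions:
 g(c) = -sqrt(C1 + c^2)
 g(c) = sqrt(C1 + c^2)


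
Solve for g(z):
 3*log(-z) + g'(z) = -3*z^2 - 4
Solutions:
 g(z) = C1 - z^3 - 3*z*log(-z) - z


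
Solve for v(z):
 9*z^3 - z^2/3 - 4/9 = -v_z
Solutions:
 v(z) = C1 - 9*z^4/4 + z^3/9 + 4*z/9


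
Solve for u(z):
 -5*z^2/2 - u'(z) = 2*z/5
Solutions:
 u(z) = C1 - 5*z^3/6 - z^2/5


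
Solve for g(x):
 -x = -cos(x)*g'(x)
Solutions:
 g(x) = C1 + Integral(x/cos(x), x)


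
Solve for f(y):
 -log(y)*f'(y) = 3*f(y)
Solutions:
 f(y) = C1*exp(-3*li(y))


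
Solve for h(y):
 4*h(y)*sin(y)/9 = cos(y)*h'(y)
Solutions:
 h(y) = C1/cos(y)^(4/9)


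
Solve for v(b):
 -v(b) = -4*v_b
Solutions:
 v(b) = C1*exp(b/4)


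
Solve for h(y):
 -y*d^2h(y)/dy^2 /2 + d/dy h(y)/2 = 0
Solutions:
 h(y) = C1 + C2*y^2


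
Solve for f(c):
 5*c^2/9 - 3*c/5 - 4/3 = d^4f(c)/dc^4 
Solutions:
 f(c) = C1 + C2*c + C3*c^2 + C4*c^3 + c^6/648 - c^5/200 - c^4/18


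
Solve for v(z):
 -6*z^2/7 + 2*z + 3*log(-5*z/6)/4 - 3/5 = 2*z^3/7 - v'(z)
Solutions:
 v(z) = C1 + z^4/14 + 2*z^3/7 - z^2 - 3*z*log(-z)/4 + 3*z*(-5*log(5) + 5*log(6) + 9)/20


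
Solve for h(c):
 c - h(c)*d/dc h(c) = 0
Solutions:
 h(c) = -sqrt(C1 + c^2)
 h(c) = sqrt(C1 + c^2)


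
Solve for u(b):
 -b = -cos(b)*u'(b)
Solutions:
 u(b) = C1 + Integral(b/cos(b), b)


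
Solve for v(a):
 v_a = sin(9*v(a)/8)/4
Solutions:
 -a/4 + 4*log(cos(9*v(a)/8) - 1)/9 - 4*log(cos(9*v(a)/8) + 1)/9 = C1


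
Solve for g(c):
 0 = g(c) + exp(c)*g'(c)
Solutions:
 g(c) = C1*exp(exp(-c))


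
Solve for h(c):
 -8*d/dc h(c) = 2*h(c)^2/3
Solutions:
 h(c) = 12/(C1 + c)


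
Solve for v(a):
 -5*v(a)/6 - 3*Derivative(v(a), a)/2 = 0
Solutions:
 v(a) = C1*exp(-5*a/9)


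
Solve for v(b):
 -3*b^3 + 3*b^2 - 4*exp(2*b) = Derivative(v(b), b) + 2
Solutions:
 v(b) = C1 - 3*b^4/4 + b^3 - 2*b - 2*exp(2*b)


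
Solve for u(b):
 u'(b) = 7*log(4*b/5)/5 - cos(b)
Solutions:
 u(b) = C1 + 7*b*log(b)/5 - 7*b*log(5)/5 - 7*b/5 + 14*b*log(2)/5 - sin(b)


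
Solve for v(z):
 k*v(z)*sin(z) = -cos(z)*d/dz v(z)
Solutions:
 v(z) = C1*exp(k*log(cos(z)))


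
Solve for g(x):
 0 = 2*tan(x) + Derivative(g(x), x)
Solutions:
 g(x) = C1 + 2*log(cos(x))


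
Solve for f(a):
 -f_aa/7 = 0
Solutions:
 f(a) = C1 + C2*a


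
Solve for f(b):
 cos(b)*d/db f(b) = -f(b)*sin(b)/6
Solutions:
 f(b) = C1*cos(b)^(1/6)


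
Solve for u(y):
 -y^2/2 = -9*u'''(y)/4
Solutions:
 u(y) = C1 + C2*y + C3*y^2 + y^5/270


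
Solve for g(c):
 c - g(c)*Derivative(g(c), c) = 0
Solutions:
 g(c) = -sqrt(C1 + c^2)
 g(c) = sqrt(C1 + c^2)


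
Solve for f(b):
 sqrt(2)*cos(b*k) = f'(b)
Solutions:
 f(b) = C1 + sqrt(2)*sin(b*k)/k


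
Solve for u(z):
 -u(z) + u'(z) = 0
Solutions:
 u(z) = C1*exp(z)


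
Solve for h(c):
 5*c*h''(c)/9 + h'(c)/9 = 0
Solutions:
 h(c) = C1 + C2*c^(4/5)


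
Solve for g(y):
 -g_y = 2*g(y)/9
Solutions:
 g(y) = C1*exp(-2*y/9)


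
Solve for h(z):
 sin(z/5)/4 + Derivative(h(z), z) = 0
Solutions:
 h(z) = C1 + 5*cos(z/5)/4


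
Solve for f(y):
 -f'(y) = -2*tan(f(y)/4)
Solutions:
 f(y) = -4*asin(C1*exp(y/2)) + 4*pi
 f(y) = 4*asin(C1*exp(y/2))


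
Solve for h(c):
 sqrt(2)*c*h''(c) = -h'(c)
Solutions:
 h(c) = C1 + C2*c^(1 - sqrt(2)/2)


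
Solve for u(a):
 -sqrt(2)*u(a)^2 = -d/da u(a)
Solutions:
 u(a) = -1/(C1 + sqrt(2)*a)


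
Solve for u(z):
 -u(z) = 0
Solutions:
 u(z) = 0


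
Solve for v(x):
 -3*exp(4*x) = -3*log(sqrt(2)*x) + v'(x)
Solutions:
 v(x) = C1 + 3*x*log(x) + x*(-3 + 3*log(2)/2) - 3*exp(4*x)/4


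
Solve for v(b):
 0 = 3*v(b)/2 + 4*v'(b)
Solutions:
 v(b) = C1*exp(-3*b/8)


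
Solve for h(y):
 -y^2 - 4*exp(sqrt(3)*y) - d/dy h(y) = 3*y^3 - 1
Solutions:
 h(y) = C1 - 3*y^4/4 - y^3/3 + y - 4*sqrt(3)*exp(sqrt(3)*y)/3


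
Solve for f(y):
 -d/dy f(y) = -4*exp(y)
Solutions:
 f(y) = C1 + 4*exp(y)


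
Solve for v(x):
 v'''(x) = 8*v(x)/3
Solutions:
 v(x) = C3*exp(2*3^(2/3)*x/3) + (C1*sin(3^(1/6)*x) + C2*cos(3^(1/6)*x))*exp(-3^(2/3)*x/3)


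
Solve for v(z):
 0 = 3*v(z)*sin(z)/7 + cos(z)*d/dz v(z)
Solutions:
 v(z) = C1*cos(z)^(3/7)


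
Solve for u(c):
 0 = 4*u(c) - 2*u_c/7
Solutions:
 u(c) = C1*exp(14*c)


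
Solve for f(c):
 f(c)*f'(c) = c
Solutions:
 f(c) = -sqrt(C1 + c^2)
 f(c) = sqrt(C1 + c^2)


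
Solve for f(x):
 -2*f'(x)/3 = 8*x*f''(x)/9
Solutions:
 f(x) = C1 + C2*x^(1/4)


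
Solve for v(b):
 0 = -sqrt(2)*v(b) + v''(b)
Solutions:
 v(b) = C1*exp(-2^(1/4)*b) + C2*exp(2^(1/4)*b)


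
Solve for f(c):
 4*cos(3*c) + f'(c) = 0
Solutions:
 f(c) = C1 - 4*sin(3*c)/3


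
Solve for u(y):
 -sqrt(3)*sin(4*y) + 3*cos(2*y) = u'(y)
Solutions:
 u(y) = C1 + 3*sin(2*y)/2 + sqrt(3)*cos(4*y)/4


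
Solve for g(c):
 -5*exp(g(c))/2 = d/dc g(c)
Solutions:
 g(c) = log(1/(C1 + 5*c)) + log(2)


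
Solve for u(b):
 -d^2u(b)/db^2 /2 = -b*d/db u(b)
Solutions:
 u(b) = C1 + C2*erfi(b)


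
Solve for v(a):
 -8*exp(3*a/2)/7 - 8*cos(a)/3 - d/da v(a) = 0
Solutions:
 v(a) = C1 - 16*exp(3*a/2)/21 - 8*sin(a)/3


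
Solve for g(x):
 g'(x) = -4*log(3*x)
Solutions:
 g(x) = C1 - 4*x*log(x) - x*log(81) + 4*x


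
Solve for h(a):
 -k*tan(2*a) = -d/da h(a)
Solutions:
 h(a) = C1 - k*log(cos(2*a))/2


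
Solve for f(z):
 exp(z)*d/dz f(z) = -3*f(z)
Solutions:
 f(z) = C1*exp(3*exp(-z))


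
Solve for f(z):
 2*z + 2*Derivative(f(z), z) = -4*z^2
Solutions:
 f(z) = C1 - 2*z^3/3 - z^2/2


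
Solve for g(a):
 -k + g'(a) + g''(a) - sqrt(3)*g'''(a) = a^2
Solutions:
 g(a) = C1 + C2*exp(sqrt(3)*a*(1 - sqrt(1 + 4*sqrt(3)))/6) + C3*exp(sqrt(3)*a*(1 + sqrt(1 + 4*sqrt(3)))/6) + a^3/3 - a^2 + a*k + 2*a + 2*sqrt(3)*a


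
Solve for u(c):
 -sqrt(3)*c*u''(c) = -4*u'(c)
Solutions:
 u(c) = C1 + C2*c^(1 + 4*sqrt(3)/3)


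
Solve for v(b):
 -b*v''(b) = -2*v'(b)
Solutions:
 v(b) = C1 + C2*b^3


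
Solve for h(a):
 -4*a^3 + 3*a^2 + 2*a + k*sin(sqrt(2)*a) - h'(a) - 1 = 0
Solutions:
 h(a) = C1 - a^4 + a^3 + a^2 - a - sqrt(2)*k*cos(sqrt(2)*a)/2


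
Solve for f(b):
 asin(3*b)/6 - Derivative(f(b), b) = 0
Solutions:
 f(b) = C1 + b*asin(3*b)/6 + sqrt(1 - 9*b^2)/18


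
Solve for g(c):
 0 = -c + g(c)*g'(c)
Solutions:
 g(c) = -sqrt(C1 + c^2)
 g(c) = sqrt(C1 + c^2)


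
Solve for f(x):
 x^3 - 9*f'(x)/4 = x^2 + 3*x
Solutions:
 f(x) = C1 + x^4/9 - 4*x^3/27 - 2*x^2/3


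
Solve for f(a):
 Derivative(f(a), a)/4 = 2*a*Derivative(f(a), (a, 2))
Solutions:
 f(a) = C1 + C2*a^(9/8)


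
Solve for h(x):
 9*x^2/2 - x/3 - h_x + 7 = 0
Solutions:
 h(x) = C1 + 3*x^3/2 - x^2/6 + 7*x


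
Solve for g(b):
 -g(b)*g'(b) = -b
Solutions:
 g(b) = -sqrt(C1 + b^2)
 g(b) = sqrt(C1 + b^2)


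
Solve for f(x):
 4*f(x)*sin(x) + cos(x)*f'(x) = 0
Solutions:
 f(x) = C1*cos(x)^4


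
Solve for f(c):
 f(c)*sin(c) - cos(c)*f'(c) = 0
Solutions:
 f(c) = C1/cos(c)


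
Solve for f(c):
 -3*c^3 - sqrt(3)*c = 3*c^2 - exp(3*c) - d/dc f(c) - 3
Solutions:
 f(c) = C1 + 3*c^4/4 + c^3 + sqrt(3)*c^2/2 - 3*c - exp(3*c)/3


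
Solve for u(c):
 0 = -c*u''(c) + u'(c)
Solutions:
 u(c) = C1 + C2*c^2


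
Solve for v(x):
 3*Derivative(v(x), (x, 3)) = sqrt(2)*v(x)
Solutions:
 v(x) = C3*exp(2^(1/6)*3^(2/3)*x/3) + (C1*sin(6^(1/6)*x/2) + C2*cos(6^(1/6)*x/2))*exp(-2^(1/6)*3^(2/3)*x/6)


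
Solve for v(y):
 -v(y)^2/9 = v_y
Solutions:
 v(y) = 9/(C1 + y)


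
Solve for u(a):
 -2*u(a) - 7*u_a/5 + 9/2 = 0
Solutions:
 u(a) = C1*exp(-10*a/7) + 9/4


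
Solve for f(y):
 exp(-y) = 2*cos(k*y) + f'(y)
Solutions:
 f(y) = C1 - exp(-y) - 2*sin(k*y)/k


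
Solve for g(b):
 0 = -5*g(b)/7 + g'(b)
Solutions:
 g(b) = C1*exp(5*b/7)


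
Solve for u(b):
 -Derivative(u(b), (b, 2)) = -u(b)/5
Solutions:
 u(b) = C1*exp(-sqrt(5)*b/5) + C2*exp(sqrt(5)*b/5)


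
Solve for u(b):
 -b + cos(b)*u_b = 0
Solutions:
 u(b) = C1 + Integral(b/cos(b), b)


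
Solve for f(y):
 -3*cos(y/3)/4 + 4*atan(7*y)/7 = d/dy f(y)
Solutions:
 f(y) = C1 + 4*y*atan(7*y)/7 - 2*log(49*y^2 + 1)/49 - 9*sin(y/3)/4


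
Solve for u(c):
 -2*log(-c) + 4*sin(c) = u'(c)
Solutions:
 u(c) = C1 - 2*c*log(-c) + 2*c - 4*cos(c)


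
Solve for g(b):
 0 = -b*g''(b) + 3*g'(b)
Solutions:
 g(b) = C1 + C2*b^4


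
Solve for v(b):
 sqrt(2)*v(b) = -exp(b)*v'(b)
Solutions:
 v(b) = C1*exp(sqrt(2)*exp(-b))


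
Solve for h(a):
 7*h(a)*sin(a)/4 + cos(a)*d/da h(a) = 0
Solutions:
 h(a) = C1*cos(a)^(7/4)


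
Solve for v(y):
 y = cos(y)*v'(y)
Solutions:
 v(y) = C1 + Integral(y/cos(y), y)


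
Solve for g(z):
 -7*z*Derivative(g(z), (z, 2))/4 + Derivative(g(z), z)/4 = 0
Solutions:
 g(z) = C1 + C2*z^(8/7)


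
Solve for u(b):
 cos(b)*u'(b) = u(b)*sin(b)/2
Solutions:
 u(b) = C1/sqrt(cos(b))


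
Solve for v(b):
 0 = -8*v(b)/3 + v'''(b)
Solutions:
 v(b) = C3*exp(2*3^(2/3)*b/3) + (C1*sin(3^(1/6)*b) + C2*cos(3^(1/6)*b))*exp(-3^(2/3)*b/3)


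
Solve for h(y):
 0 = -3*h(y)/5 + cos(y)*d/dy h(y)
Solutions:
 h(y) = C1*(sin(y) + 1)^(3/10)/(sin(y) - 1)^(3/10)


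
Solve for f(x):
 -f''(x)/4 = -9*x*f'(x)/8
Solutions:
 f(x) = C1 + C2*erfi(3*x/2)


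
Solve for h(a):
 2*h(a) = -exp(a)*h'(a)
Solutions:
 h(a) = C1*exp(2*exp(-a))


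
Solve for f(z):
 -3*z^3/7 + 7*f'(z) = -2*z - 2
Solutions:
 f(z) = C1 + 3*z^4/196 - z^2/7 - 2*z/7


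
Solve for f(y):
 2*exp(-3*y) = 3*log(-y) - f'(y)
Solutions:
 f(y) = C1 + 3*y*log(-y) - 3*y + 2*exp(-3*y)/3


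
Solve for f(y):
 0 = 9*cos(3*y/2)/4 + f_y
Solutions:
 f(y) = C1 - 3*sin(3*y/2)/2


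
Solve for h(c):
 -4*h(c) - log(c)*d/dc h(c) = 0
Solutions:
 h(c) = C1*exp(-4*li(c))


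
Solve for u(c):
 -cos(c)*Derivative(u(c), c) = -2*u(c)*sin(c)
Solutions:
 u(c) = C1/cos(c)^2


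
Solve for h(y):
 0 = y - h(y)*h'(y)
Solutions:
 h(y) = -sqrt(C1 + y^2)
 h(y) = sqrt(C1 + y^2)


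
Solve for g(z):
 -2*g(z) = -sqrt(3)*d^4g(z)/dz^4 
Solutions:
 g(z) = C1*exp(-2^(1/4)*3^(7/8)*z/3) + C2*exp(2^(1/4)*3^(7/8)*z/3) + C3*sin(2^(1/4)*3^(7/8)*z/3) + C4*cos(2^(1/4)*3^(7/8)*z/3)


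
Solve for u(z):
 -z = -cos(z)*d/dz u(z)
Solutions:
 u(z) = C1 + Integral(z/cos(z), z)


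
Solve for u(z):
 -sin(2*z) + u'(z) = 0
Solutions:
 u(z) = C1 - cos(2*z)/2


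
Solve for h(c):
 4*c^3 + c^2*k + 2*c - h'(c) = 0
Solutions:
 h(c) = C1 + c^4 + c^3*k/3 + c^2


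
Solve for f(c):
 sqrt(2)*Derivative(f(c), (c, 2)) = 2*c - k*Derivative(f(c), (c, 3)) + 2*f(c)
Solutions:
 f(c) = C1*exp(-c*((sqrt(((-27 + 2*sqrt(2)/k^2)^2 - 8/k^4)/k^2) - 27/k + 2*sqrt(2)/k^3)^(1/3) + sqrt(2)/k + 2/(k^2*(sqrt(((-27 + 2*sqrt(2)/k^2)^2 - 8/k^4)/k^2) - 27/k + 2*sqrt(2)/k^3)^(1/3)))/3) + C2*exp(c*((sqrt(((-27 + 2*sqrt(2)/k^2)^2 - 8/k^4)/k^2) - 27/k + 2*sqrt(2)/k^3)^(1/3) - sqrt(3)*I*(sqrt(((-27 + 2*sqrt(2)/k^2)^2 - 8/k^4)/k^2) - 27/k + 2*sqrt(2)/k^3)^(1/3) - 2*sqrt(2)/k - 8/(k^2*(-1 + sqrt(3)*I)*(sqrt(((-27 + 2*sqrt(2)/k^2)^2 - 8/k^4)/k^2) - 27/k + 2*sqrt(2)/k^3)^(1/3)))/6) + C3*exp(c*((sqrt(((-27 + 2*sqrt(2)/k^2)^2 - 8/k^4)/k^2) - 27/k + 2*sqrt(2)/k^3)^(1/3) + sqrt(3)*I*(sqrt(((-27 + 2*sqrt(2)/k^2)^2 - 8/k^4)/k^2) - 27/k + 2*sqrt(2)/k^3)^(1/3) - 2*sqrt(2)/k + 8/(k^2*(1 + sqrt(3)*I)*(sqrt(((-27 + 2*sqrt(2)/k^2)^2 - 8/k^4)/k^2) - 27/k + 2*sqrt(2)/k^3)^(1/3)))/6) - c


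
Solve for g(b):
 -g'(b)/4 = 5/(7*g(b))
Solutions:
 g(b) = -sqrt(C1 - 280*b)/7
 g(b) = sqrt(C1 - 280*b)/7


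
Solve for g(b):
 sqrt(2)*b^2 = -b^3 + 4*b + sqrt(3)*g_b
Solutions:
 g(b) = C1 + sqrt(3)*b^4/12 + sqrt(6)*b^3/9 - 2*sqrt(3)*b^2/3


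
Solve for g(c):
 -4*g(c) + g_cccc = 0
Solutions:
 g(c) = C1*exp(-sqrt(2)*c) + C2*exp(sqrt(2)*c) + C3*sin(sqrt(2)*c) + C4*cos(sqrt(2)*c)


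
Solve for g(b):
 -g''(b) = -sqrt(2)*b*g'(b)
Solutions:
 g(b) = C1 + C2*erfi(2^(3/4)*b/2)


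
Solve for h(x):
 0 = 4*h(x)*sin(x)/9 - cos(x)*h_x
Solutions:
 h(x) = C1/cos(x)^(4/9)


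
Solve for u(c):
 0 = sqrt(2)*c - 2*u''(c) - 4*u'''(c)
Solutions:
 u(c) = C1 + C2*c + C3*exp(-c/2) + sqrt(2)*c^3/12 - sqrt(2)*c^2/2


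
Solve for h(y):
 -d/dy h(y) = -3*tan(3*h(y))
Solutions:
 h(y) = -asin(C1*exp(9*y))/3 + pi/3
 h(y) = asin(C1*exp(9*y))/3


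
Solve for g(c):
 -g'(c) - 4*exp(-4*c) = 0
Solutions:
 g(c) = C1 + exp(-4*c)


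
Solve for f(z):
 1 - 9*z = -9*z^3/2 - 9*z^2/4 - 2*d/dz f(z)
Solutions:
 f(z) = C1 - 9*z^4/16 - 3*z^3/8 + 9*z^2/4 - z/2


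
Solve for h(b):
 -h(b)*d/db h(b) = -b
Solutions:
 h(b) = -sqrt(C1 + b^2)
 h(b) = sqrt(C1 + b^2)


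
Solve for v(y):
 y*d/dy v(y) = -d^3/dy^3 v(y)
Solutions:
 v(y) = C1 + Integral(C2*airyai(-y) + C3*airybi(-y), y)


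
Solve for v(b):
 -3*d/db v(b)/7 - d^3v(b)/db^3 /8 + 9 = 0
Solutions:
 v(b) = C1 + C2*sin(2*sqrt(42)*b/7) + C3*cos(2*sqrt(42)*b/7) + 21*b


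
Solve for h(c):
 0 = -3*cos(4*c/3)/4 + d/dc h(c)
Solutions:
 h(c) = C1 + 9*sin(4*c/3)/16


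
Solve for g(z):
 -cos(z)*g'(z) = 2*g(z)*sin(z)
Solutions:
 g(z) = C1*cos(z)^2


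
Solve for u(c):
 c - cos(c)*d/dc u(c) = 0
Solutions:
 u(c) = C1 + Integral(c/cos(c), c)


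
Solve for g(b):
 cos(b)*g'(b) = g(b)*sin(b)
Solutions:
 g(b) = C1/cos(b)


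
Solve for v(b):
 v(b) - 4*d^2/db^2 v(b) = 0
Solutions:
 v(b) = C1*exp(-b/2) + C2*exp(b/2)


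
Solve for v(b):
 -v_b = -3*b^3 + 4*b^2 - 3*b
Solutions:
 v(b) = C1 + 3*b^4/4 - 4*b^3/3 + 3*b^2/2


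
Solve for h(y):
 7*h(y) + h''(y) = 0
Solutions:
 h(y) = C1*sin(sqrt(7)*y) + C2*cos(sqrt(7)*y)


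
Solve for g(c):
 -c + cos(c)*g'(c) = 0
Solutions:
 g(c) = C1 + Integral(c/cos(c), c)


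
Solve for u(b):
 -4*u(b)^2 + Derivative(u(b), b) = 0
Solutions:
 u(b) = -1/(C1 + 4*b)


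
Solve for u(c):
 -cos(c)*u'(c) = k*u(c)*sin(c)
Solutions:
 u(c) = C1*exp(k*log(cos(c)))


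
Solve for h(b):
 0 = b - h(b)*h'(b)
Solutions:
 h(b) = -sqrt(C1 + b^2)
 h(b) = sqrt(C1 + b^2)


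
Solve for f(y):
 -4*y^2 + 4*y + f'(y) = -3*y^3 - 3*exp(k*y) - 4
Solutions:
 f(y) = C1 - 3*y^4/4 + 4*y^3/3 - 2*y^2 - 4*y - 3*exp(k*y)/k


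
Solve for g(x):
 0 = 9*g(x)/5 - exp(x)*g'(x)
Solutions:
 g(x) = C1*exp(-9*exp(-x)/5)


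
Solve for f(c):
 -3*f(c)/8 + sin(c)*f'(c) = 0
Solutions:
 f(c) = C1*(cos(c) - 1)^(3/16)/(cos(c) + 1)^(3/16)


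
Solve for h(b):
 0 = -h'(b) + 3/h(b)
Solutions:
 h(b) = -sqrt(C1 + 6*b)
 h(b) = sqrt(C1 + 6*b)


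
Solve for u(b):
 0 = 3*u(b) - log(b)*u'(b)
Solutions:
 u(b) = C1*exp(3*li(b))


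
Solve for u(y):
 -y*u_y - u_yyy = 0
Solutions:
 u(y) = C1 + Integral(C2*airyai(-y) + C3*airybi(-y), y)


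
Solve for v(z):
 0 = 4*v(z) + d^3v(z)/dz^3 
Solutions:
 v(z) = C3*exp(-2^(2/3)*z) + (C1*sin(2^(2/3)*sqrt(3)*z/2) + C2*cos(2^(2/3)*sqrt(3)*z/2))*exp(2^(2/3)*z/2)


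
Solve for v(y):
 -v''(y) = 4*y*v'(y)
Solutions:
 v(y) = C1 + C2*erf(sqrt(2)*y)


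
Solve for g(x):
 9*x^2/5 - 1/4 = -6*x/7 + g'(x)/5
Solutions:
 g(x) = C1 + 3*x^3 + 15*x^2/7 - 5*x/4


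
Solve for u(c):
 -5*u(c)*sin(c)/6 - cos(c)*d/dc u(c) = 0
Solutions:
 u(c) = C1*cos(c)^(5/6)


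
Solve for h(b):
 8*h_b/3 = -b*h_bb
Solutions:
 h(b) = C1 + C2/b^(5/3)


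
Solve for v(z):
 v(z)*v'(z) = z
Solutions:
 v(z) = -sqrt(C1 + z^2)
 v(z) = sqrt(C1 + z^2)


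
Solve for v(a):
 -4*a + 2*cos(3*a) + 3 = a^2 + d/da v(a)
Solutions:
 v(a) = C1 - a^3/3 - 2*a^2 + 3*a + 2*sin(3*a)/3


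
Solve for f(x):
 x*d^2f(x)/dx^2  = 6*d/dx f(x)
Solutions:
 f(x) = C1 + C2*x^7


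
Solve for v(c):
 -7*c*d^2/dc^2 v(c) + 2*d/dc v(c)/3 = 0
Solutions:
 v(c) = C1 + C2*c^(23/21)


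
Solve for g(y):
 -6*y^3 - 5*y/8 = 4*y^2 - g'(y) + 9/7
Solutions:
 g(y) = C1 + 3*y^4/2 + 4*y^3/3 + 5*y^2/16 + 9*y/7


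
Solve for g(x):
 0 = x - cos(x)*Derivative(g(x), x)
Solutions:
 g(x) = C1 + Integral(x/cos(x), x)


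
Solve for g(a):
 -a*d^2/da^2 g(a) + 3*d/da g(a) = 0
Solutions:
 g(a) = C1 + C2*a^4


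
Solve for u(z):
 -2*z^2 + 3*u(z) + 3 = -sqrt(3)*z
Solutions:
 u(z) = 2*z^2/3 - sqrt(3)*z/3 - 1


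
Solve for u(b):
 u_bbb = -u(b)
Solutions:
 u(b) = C3*exp(-b) + (C1*sin(sqrt(3)*b/2) + C2*cos(sqrt(3)*b/2))*exp(b/2)


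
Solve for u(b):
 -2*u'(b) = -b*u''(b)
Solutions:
 u(b) = C1 + C2*b^3


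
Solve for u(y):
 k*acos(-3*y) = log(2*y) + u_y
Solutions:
 u(y) = C1 + k*(y*acos(-3*y) + sqrt(1 - 9*y^2)/3) - y*log(y) - y*log(2) + y


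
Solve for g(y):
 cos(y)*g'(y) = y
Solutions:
 g(y) = C1 + Integral(y/cos(y), y)


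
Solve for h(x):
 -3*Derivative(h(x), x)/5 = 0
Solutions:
 h(x) = C1


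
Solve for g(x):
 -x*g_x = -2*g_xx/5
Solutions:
 g(x) = C1 + C2*erfi(sqrt(5)*x/2)


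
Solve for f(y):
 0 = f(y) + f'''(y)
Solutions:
 f(y) = C3*exp(-y) + (C1*sin(sqrt(3)*y/2) + C2*cos(sqrt(3)*y/2))*exp(y/2)


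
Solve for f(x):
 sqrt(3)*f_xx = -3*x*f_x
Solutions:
 f(x) = C1 + C2*erf(sqrt(2)*3^(1/4)*x/2)


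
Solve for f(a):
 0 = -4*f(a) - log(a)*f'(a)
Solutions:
 f(a) = C1*exp(-4*li(a))


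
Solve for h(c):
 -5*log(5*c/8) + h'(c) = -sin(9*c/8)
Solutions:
 h(c) = C1 + 5*c*log(c) - 15*c*log(2) - 5*c + 5*c*log(5) + 8*cos(9*c/8)/9


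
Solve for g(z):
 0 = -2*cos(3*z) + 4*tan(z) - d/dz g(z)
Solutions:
 g(z) = C1 - 4*log(cos(z)) - 2*sin(3*z)/3


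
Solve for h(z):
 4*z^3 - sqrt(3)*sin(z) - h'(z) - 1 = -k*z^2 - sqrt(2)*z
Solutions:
 h(z) = C1 + k*z^3/3 + z^4 + sqrt(2)*z^2/2 - z + sqrt(3)*cos(z)


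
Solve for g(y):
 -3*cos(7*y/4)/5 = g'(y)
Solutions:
 g(y) = C1 - 12*sin(7*y/4)/35


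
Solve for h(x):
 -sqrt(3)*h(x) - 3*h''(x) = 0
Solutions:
 h(x) = C1*sin(3^(3/4)*x/3) + C2*cos(3^(3/4)*x/3)


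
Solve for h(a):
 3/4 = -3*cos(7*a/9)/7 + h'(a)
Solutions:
 h(a) = C1 + 3*a/4 + 27*sin(7*a/9)/49


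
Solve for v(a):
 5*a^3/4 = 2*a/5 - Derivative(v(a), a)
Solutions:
 v(a) = C1 - 5*a^4/16 + a^2/5


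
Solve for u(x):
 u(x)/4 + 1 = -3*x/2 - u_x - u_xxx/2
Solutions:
 u(x) = C1*exp(-6^(1/3)*x*(-(9 + sqrt(465))^(1/3) + 4*6^(1/3)/(9 + sqrt(465))^(1/3))/12)*sin(2^(1/3)*3^(1/6)*x*(2^(1/3)/(9 + sqrt(465))^(1/3) + 3^(2/3)*(9 + sqrt(465))^(1/3)/12)) + C2*exp(-6^(1/3)*x*(-(9 + sqrt(465))^(1/3) + 4*6^(1/3)/(9 + sqrt(465))^(1/3))/12)*cos(2^(1/3)*3^(1/6)*x*(2^(1/3)/(9 + sqrt(465))^(1/3) + 3^(2/3)*(9 + sqrt(465))^(1/3)/12)) + C3*exp(6^(1/3)*x*(-(9 + sqrt(465))^(1/3) + 4*6^(1/3)/(9 + sqrt(465))^(1/3))/6) - 6*x + 20


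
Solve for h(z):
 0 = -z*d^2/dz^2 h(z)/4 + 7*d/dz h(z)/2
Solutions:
 h(z) = C1 + C2*z^15


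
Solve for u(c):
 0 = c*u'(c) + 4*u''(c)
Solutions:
 u(c) = C1 + C2*erf(sqrt(2)*c/4)


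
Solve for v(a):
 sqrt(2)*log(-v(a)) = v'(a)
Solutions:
 -li(-v(a)) = C1 + sqrt(2)*a


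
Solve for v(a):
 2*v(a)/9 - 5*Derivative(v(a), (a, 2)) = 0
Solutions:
 v(a) = C1*exp(-sqrt(10)*a/15) + C2*exp(sqrt(10)*a/15)


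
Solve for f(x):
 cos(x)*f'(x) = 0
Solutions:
 f(x) = C1


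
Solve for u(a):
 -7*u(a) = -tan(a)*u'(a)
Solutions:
 u(a) = C1*sin(a)^7


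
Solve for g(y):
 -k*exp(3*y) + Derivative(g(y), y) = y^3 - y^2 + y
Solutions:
 g(y) = C1 + k*exp(3*y)/3 + y^4/4 - y^3/3 + y^2/2


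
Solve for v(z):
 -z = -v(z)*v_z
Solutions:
 v(z) = -sqrt(C1 + z^2)
 v(z) = sqrt(C1 + z^2)


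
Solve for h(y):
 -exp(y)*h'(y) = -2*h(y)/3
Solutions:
 h(y) = C1*exp(-2*exp(-y)/3)


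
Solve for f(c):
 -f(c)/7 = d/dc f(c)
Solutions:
 f(c) = C1*exp(-c/7)


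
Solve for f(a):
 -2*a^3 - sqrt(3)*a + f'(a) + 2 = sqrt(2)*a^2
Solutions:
 f(a) = C1 + a^4/2 + sqrt(2)*a^3/3 + sqrt(3)*a^2/2 - 2*a


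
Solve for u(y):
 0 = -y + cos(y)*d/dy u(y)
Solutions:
 u(y) = C1 + Integral(y/cos(y), y)


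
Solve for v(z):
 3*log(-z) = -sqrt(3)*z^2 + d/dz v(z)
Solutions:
 v(z) = C1 + sqrt(3)*z^3/3 + 3*z*log(-z) - 3*z


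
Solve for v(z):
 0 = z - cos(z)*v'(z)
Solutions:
 v(z) = C1 + Integral(z/cos(z), z)


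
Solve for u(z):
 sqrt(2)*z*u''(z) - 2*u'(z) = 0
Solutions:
 u(z) = C1 + C2*z^(1 + sqrt(2))


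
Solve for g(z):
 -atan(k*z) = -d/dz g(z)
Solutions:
 g(z) = C1 + Piecewise((z*atan(k*z) - log(k^2*z^2 + 1)/(2*k), Ne(k, 0)), (0, True))


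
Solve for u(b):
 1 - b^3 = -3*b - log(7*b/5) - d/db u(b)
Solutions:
 u(b) = C1 + b^4/4 - 3*b^2/2 - b*log(b) + b*log(5/7)


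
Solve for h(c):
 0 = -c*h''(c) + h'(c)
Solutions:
 h(c) = C1 + C2*c^2


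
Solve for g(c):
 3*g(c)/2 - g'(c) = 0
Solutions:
 g(c) = C1*exp(3*c/2)


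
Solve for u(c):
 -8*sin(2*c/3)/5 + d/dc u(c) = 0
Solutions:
 u(c) = C1 - 12*cos(2*c/3)/5


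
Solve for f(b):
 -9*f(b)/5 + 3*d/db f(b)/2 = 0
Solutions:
 f(b) = C1*exp(6*b/5)


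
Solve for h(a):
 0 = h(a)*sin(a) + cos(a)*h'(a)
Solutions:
 h(a) = C1*cos(a)


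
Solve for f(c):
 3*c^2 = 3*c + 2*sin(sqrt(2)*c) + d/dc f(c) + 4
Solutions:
 f(c) = C1 + c^3 - 3*c^2/2 - 4*c + sqrt(2)*cos(sqrt(2)*c)


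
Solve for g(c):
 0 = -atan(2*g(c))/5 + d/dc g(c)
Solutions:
 Integral(1/atan(2*_y), (_y, g(c))) = C1 + c/5


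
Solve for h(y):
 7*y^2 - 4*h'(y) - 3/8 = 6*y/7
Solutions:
 h(y) = C1 + 7*y^3/12 - 3*y^2/28 - 3*y/32


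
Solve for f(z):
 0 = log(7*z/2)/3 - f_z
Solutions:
 f(z) = C1 + z*log(z)/3 - z/3 - z*log(2)/3 + z*log(7)/3


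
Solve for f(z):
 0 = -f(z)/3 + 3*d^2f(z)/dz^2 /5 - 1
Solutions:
 f(z) = C1*exp(-sqrt(5)*z/3) + C2*exp(sqrt(5)*z/3) - 3


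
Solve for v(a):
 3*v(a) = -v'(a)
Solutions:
 v(a) = C1*exp(-3*a)


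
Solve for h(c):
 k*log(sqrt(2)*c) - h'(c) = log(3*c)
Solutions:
 h(c) = C1 + c*k*log(c) - c*k + c*k*log(2)/2 - c*log(c) - c*log(3) + c


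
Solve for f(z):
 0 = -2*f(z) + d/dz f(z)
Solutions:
 f(z) = C1*exp(2*z)


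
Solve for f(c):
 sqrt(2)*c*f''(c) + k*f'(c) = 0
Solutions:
 f(c) = C1 + c^(-sqrt(2)*re(k)/2 + 1)*(C2*sin(sqrt(2)*log(c)*Abs(im(k))/2) + C3*cos(sqrt(2)*log(c)*im(k)/2))


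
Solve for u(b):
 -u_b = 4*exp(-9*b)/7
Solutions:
 u(b) = C1 + 4*exp(-9*b)/63


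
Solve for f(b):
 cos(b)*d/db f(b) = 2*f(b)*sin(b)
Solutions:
 f(b) = C1/cos(b)^2


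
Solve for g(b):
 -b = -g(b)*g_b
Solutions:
 g(b) = -sqrt(C1 + b^2)
 g(b) = sqrt(C1 + b^2)


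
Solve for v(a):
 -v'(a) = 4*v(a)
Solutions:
 v(a) = C1*exp(-4*a)


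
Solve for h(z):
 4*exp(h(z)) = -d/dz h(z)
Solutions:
 h(z) = log(1/(C1 + 4*z))


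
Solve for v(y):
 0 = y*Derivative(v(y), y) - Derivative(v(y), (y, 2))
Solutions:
 v(y) = C1 + C2*erfi(sqrt(2)*y/2)


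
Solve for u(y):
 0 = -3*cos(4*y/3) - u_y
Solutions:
 u(y) = C1 - 9*sin(4*y/3)/4


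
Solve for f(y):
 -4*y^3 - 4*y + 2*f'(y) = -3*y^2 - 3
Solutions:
 f(y) = C1 + y^4/2 - y^3/2 + y^2 - 3*y/2


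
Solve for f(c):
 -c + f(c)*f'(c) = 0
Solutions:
 f(c) = -sqrt(C1 + c^2)
 f(c) = sqrt(C1 + c^2)


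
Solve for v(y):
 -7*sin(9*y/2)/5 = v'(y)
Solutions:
 v(y) = C1 + 14*cos(9*y/2)/45


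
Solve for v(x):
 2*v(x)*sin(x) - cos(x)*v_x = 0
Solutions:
 v(x) = C1/cos(x)^2


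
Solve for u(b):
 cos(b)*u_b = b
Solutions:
 u(b) = C1 + Integral(b/cos(b), b)


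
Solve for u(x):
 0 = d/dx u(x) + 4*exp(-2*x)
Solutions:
 u(x) = C1 + 2*exp(-2*x)


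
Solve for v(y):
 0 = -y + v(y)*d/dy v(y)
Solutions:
 v(y) = -sqrt(C1 + y^2)
 v(y) = sqrt(C1 + y^2)


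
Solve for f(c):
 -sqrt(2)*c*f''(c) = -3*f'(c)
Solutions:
 f(c) = C1 + C2*c^(1 + 3*sqrt(2)/2)


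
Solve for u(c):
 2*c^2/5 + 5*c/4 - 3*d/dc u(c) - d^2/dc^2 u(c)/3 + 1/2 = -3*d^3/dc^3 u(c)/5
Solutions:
 u(c) = C1 + C2*exp(c*(5 - sqrt(1645))/18) + C3*exp(c*(5 + sqrt(1645))/18) + 2*c^3/45 + 209*c^2/1080 + 4301*c/24300


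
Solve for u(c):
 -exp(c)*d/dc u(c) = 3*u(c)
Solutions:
 u(c) = C1*exp(3*exp(-c))


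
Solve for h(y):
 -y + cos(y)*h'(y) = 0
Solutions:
 h(y) = C1 + Integral(y/cos(y), y)


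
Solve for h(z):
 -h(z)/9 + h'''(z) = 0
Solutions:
 h(z) = C3*exp(3^(1/3)*z/3) + (C1*sin(3^(5/6)*z/6) + C2*cos(3^(5/6)*z/6))*exp(-3^(1/3)*z/6)


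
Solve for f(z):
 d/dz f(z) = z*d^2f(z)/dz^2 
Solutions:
 f(z) = C1 + C2*z^2


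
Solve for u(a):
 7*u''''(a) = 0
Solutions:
 u(a) = C1 + C2*a + C3*a^2 + C4*a^3


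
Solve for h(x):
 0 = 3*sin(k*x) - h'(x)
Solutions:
 h(x) = C1 - 3*cos(k*x)/k


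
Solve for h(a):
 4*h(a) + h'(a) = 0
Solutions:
 h(a) = C1*exp(-4*a)


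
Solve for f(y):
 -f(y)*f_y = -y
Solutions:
 f(y) = -sqrt(C1 + y^2)
 f(y) = sqrt(C1 + y^2)


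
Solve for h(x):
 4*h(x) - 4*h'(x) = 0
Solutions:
 h(x) = C1*exp(x)


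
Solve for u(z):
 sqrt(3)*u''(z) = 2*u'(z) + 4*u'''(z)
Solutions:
 u(z) = C1 + (C2*sin(sqrt(29)*z/8) + C3*cos(sqrt(29)*z/8))*exp(sqrt(3)*z/8)


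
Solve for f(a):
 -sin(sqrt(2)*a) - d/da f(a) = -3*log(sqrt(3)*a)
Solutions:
 f(a) = C1 + 3*a*log(a) - 3*a + 3*a*log(3)/2 + sqrt(2)*cos(sqrt(2)*a)/2


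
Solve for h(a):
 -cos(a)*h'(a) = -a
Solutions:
 h(a) = C1 + Integral(a/cos(a), a)


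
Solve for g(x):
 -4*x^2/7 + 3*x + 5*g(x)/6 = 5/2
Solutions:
 g(x) = 24*x^2/35 - 18*x/5 + 3


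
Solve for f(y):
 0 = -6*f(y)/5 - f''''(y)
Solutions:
 f(y) = (C1*sin(10^(3/4)*3^(1/4)*y/10) + C2*cos(10^(3/4)*3^(1/4)*y/10))*exp(-10^(3/4)*3^(1/4)*y/10) + (C3*sin(10^(3/4)*3^(1/4)*y/10) + C4*cos(10^(3/4)*3^(1/4)*y/10))*exp(10^(3/4)*3^(1/4)*y/10)


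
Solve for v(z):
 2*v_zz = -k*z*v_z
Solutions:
 v(z) = Piecewise((-sqrt(pi)*C1*erf(sqrt(k)*z/2)/sqrt(k) - C2, (k > 0) | (k < 0)), (-C1*z - C2, True))


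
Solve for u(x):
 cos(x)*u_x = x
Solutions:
 u(x) = C1 + Integral(x/cos(x), x)


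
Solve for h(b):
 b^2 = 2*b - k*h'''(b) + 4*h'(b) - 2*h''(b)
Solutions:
 h(b) = C1 + C2*exp(b*(sqrt(4*k + 1) - 1)/k) + C3*exp(-b*(sqrt(4*k + 1) + 1)/k) + b^3/12 - b^2/8 + b*k/8 - b/8


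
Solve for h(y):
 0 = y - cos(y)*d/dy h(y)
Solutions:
 h(y) = C1 + Integral(y/cos(y), y)


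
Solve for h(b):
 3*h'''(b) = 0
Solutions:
 h(b) = C1 + C2*b + C3*b^2


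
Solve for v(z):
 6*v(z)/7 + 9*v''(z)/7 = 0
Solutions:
 v(z) = C1*sin(sqrt(6)*z/3) + C2*cos(sqrt(6)*z/3)


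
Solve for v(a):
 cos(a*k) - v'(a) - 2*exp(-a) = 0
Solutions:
 v(a) = C1 + 2*exp(-a) + sin(a*k)/k


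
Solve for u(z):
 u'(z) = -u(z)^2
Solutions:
 u(z) = 1/(C1 + z)


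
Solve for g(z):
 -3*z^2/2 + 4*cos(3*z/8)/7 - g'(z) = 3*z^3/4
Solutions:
 g(z) = C1 - 3*z^4/16 - z^3/2 + 32*sin(3*z/8)/21


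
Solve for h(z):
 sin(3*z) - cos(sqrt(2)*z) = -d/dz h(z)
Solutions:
 h(z) = C1 + sqrt(2)*sin(sqrt(2)*z)/2 + cos(3*z)/3


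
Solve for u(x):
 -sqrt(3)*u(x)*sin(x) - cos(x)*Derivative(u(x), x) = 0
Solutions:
 u(x) = C1*cos(x)^(sqrt(3))


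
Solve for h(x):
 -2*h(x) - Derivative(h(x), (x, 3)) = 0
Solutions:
 h(x) = C3*exp(-2^(1/3)*x) + (C1*sin(2^(1/3)*sqrt(3)*x/2) + C2*cos(2^(1/3)*sqrt(3)*x/2))*exp(2^(1/3)*x/2)


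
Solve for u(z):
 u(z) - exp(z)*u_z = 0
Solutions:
 u(z) = C1*exp(-exp(-z))


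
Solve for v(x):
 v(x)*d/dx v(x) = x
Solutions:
 v(x) = -sqrt(C1 + x^2)
 v(x) = sqrt(C1 + x^2)


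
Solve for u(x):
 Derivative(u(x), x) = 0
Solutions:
 u(x) = C1


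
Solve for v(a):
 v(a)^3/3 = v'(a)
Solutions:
 v(a) = -sqrt(6)*sqrt(-1/(C1 + a))/2
 v(a) = sqrt(6)*sqrt(-1/(C1 + a))/2


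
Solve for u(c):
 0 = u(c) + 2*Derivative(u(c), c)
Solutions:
 u(c) = C1*exp(-c/2)


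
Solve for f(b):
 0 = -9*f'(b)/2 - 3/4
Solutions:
 f(b) = C1 - b/6


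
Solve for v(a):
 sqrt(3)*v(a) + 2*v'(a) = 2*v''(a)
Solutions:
 v(a) = C1*exp(a*(1 - sqrt(1 + 2*sqrt(3)))/2) + C2*exp(a*(1 + sqrt(1 + 2*sqrt(3)))/2)


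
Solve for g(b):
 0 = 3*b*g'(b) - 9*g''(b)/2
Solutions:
 g(b) = C1 + C2*erfi(sqrt(3)*b/3)


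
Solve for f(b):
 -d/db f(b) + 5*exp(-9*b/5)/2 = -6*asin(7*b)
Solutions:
 f(b) = C1 + 6*b*asin(7*b) + 6*sqrt(1 - 49*b^2)/7 - 25*exp(-9*b/5)/18


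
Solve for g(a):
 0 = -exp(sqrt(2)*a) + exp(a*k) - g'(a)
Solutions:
 g(a) = C1 - sqrt(2)*exp(sqrt(2)*a)/2 + exp(a*k)/k


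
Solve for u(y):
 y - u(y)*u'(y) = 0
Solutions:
 u(y) = -sqrt(C1 + y^2)
 u(y) = sqrt(C1 + y^2)


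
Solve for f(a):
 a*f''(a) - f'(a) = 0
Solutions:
 f(a) = C1 + C2*a^2


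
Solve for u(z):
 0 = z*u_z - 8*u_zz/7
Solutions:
 u(z) = C1 + C2*erfi(sqrt(7)*z/4)


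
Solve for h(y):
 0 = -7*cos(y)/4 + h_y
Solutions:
 h(y) = C1 + 7*sin(y)/4


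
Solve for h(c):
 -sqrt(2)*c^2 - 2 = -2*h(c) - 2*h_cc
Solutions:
 h(c) = C1*sin(c) + C2*cos(c) + sqrt(2)*c^2/2 - sqrt(2) + 1


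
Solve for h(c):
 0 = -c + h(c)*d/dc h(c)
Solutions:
 h(c) = -sqrt(C1 + c^2)
 h(c) = sqrt(C1 + c^2)


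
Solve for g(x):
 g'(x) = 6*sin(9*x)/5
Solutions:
 g(x) = C1 - 2*cos(9*x)/15


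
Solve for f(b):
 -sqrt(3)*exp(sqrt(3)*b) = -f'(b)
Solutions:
 f(b) = C1 + exp(sqrt(3)*b)


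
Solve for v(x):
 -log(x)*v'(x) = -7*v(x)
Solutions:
 v(x) = C1*exp(7*li(x))


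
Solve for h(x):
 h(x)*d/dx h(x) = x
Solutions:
 h(x) = -sqrt(C1 + x^2)
 h(x) = sqrt(C1 + x^2)


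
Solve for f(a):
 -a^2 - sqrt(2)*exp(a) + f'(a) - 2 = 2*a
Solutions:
 f(a) = C1 + a^3/3 + a^2 + 2*a + sqrt(2)*exp(a)


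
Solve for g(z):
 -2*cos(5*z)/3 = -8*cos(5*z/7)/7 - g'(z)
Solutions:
 g(z) = C1 - 8*sin(5*z/7)/5 + 2*sin(5*z)/15


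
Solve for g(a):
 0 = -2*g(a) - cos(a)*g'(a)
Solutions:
 g(a) = C1*(sin(a) - 1)/(sin(a) + 1)


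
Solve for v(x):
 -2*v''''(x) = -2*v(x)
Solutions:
 v(x) = C1*exp(-x) + C2*exp(x) + C3*sin(x) + C4*cos(x)


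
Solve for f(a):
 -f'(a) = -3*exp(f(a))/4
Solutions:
 f(a) = log(-1/(C1 + 3*a)) + 2*log(2)


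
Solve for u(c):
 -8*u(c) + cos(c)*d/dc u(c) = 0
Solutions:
 u(c) = C1*(sin(c)^4 + 4*sin(c)^3 + 6*sin(c)^2 + 4*sin(c) + 1)/(sin(c)^4 - 4*sin(c)^3 + 6*sin(c)^2 - 4*sin(c) + 1)


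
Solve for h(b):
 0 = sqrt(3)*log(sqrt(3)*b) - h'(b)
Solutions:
 h(b) = C1 + sqrt(3)*b*log(b) - sqrt(3)*b + sqrt(3)*b*log(3)/2


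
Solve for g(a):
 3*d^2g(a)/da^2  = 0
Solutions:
 g(a) = C1 + C2*a


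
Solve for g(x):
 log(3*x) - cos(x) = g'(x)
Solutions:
 g(x) = C1 + x*log(x) - x + x*log(3) - sin(x)


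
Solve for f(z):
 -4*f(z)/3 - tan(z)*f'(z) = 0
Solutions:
 f(z) = C1/sin(z)^(4/3)


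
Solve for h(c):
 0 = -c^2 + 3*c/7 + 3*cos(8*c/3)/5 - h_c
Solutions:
 h(c) = C1 - c^3/3 + 3*c^2/14 + 9*sin(8*c/3)/40


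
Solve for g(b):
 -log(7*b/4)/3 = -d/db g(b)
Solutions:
 g(b) = C1 + b*log(b)/3 - 2*b*log(2)/3 - b/3 + b*log(7)/3


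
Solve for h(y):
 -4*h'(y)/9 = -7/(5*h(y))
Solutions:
 h(y) = -sqrt(C1 + 630*y)/10
 h(y) = sqrt(C1 + 630*y)/10


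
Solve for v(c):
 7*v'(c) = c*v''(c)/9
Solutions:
 v(c) = C1 + C2*c^64


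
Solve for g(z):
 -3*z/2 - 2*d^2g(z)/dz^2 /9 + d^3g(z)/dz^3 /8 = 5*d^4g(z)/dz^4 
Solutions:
 g(z) = C1 + C2*z - 9*z^3/8 - 243*z^2/128 + (C3*sin(sqrt(2551)*z/240) + C4*cos(sqrt(2551)*z/240))*exp(z/80)


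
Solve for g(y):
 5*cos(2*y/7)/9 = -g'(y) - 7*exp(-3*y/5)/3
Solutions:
 g(y) = C1 - 35*sin(2*y/7)/18 + 35*exp(-3*y/5)/9


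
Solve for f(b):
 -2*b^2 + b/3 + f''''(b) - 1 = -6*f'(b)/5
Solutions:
 f(b) = C1 + C4*exp(-5^(2/3)*6^(1/3)*b/5) + 5*b^3/9 - 5*b^2/36 + 5*b/6 + (C2*sin(2^(1/3)*3^(5/6)*5^(2/3)*b/10) + C3*cos(2^(1/3)*3^(5/6)*5^(2/3)*b/10))*exp(5^(2/3)*6^(1/3)*b/10)


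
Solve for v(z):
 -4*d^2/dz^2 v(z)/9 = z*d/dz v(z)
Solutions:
 v(z) = C1 + C2*erf(3*sqrt(2)*z/4)


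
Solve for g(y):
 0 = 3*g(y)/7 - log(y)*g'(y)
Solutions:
 g(y) = C1*exp(3*li(y)/7)


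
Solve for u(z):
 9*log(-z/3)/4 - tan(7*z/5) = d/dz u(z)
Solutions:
 u(z) = C1 + 9*z*log(-z)/4 - 9*z*log(3)/4 - 9*z/4 + 5*log(cos(7*z/5))/7


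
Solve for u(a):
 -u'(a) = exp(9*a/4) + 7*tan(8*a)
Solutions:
 u(a) = C1 - 4*exp(9*a/4)/9 + 7*log(cos(8*a))/8


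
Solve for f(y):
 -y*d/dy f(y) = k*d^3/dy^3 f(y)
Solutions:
 f(y) = C1 + Integral(C2*airyai(y*(-1/k)^(1/3)) + C3*airybi(y*(-1/k)^(1/3)), y)


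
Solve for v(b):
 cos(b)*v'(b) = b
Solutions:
 v(b) = C1 + Integral(b/cos(b), b)


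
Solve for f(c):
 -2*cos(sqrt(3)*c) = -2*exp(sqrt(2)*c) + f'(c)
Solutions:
 f(c) = C1 + sqrt(2)*exp(sqrt(2)*c) - 2*sqrt(3)*sin(sqrt(3)*c)/3


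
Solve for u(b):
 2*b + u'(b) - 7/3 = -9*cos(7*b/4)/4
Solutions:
 u(b) = C1 - b^2 + 7*b/3 - 9*sin(7*b/4)/7


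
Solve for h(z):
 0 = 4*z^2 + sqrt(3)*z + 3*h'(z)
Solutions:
 h(z) = C1 - 4*z^3/9 - sqrt(3)*z^2/6


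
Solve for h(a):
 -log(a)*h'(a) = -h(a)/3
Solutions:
 h(a) = C1*exp(li(a)/3)


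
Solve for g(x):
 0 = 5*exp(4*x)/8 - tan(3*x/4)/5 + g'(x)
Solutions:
 g(x) = C1 - 5*exp(4*x)/32 - 4*log(cos(3*x/4))/15


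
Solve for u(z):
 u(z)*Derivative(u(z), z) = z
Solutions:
 u(z) = -sqrt(C1 + z^2)
 u(z) = sqrt(C1 + z^2)


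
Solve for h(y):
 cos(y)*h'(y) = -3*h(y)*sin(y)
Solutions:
 h(y) = C1*cos(y)^3


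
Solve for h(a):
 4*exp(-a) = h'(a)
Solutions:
 h(a) = C1 - 4*exp(-a)


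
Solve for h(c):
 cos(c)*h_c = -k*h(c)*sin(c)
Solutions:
 h(c) = C1*exp(k*log(cos(c)))


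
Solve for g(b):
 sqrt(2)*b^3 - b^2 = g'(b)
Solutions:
 g(b) = C1 + sqrt(2)*b^4/4 - b^3/3


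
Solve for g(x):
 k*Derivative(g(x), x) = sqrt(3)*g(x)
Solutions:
 g(x) = C1*exp(sqrt(3)*x/k)


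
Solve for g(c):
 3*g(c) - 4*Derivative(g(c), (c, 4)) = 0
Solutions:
 g(c) = C1*exp(-sqrt(2)*3^(1/4)*c/2) + C2*exp(sqrt(2)*3^(1/4)*c/2) + C3*sin(sqrt(2)*3^(1/4)*c/2) + C4*cos(sqrt(2)*3^(1/4)*c/2)


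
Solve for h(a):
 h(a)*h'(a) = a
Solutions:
 h(a) = -sqrt(C1 + a^2)
 h(a) = sqrt(C1 + a^2)


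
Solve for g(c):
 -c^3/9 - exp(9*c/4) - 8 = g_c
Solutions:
 g(c) = C1 - c^4/36 - 8*c - 4*exp(9*c/4)/9


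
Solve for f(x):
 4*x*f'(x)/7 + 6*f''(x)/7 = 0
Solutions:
 f(x) = C1 + C2*erf(sqrt(3)*x/3)


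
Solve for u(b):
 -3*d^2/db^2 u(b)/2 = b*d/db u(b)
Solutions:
 u(b) = C1 + C2*erf(sqrt(3)*b/3)


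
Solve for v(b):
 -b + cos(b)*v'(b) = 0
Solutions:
 v(b) = C1 + Integral(b/cos(b), b)


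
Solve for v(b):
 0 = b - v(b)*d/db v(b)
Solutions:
 v(b) = -sqrt(C1 + b^2)
 v(b) = sqrt(C1 + b^2)


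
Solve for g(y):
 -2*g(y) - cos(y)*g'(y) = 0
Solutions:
 g(y) = C1*(sin(y) - 1)/(sin(y) + 1)


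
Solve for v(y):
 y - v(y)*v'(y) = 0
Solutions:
 v(y) = -sqrt(C1 + y^2)
 v(y) = sqrt(C1 + y^2)


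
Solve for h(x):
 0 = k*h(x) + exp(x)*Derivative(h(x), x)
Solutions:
 h(x) = C1*exp(k*exp(-x))


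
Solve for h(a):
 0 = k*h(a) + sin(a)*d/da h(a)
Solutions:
 h(a) = C1*exp(k*(-log(cos(a) - 1) + log(cos(a) + 1))/2)


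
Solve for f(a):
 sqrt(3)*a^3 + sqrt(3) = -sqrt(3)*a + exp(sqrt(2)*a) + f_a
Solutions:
 f(a) = C1 + sqrt(3)*a^4/4 + sqrt(3)*a^2/2 + sqrt(3)*a - sqrt(2)*exp(sqrt(2)*a)/2


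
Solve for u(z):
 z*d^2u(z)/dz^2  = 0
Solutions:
 u(z) = C1 + C2*z


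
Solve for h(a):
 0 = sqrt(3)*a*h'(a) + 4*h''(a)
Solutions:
 h(a) = C1 + C2*erf(sqrt(2)*3^(1/4)*a/4)


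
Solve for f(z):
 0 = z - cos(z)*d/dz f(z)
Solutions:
 f(z) = C1 + Integral(z/cos(z), z)


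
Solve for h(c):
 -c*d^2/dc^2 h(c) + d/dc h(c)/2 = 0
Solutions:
 h(c) = C1 + C2*c^(3/2)


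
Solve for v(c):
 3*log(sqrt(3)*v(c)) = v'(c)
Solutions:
 -2*Integral(1/(2*log(_y) + log(3)), (_y, v(c)))/3 = C1 - c


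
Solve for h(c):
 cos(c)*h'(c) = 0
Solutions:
 h(c) = C1


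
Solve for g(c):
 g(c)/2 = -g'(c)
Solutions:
 g(c) = C1*exp(-c/2)


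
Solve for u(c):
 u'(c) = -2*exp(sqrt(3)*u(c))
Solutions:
 u(c) = sqrt(3)*(2*log(1/(C1 + 2*c)) - log(3))/6


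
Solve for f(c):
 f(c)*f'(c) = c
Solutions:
 f(c) = -sqrt(C1 + c^2)
 f(c) = sqrt(C1 + c^2)


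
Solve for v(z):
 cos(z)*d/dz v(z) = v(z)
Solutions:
 v(z) = C1*sqrt(sin(z) + 1)/sqrt(sin(z) - 1)


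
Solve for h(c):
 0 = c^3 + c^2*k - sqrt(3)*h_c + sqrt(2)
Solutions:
 h(c) = C1 + sqrt(3)*c^4/12 + sqrt(3)*c^3*k/9 + sqrt(6)*c/3


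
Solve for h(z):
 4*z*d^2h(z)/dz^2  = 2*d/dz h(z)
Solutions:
 h(z) = C1 + C2*z^(3/2)


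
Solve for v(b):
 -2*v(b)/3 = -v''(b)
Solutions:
 v(b) = C1*exp(-sqrt(6)*b/3) + C2*exp(sqrt(6)*b/3)


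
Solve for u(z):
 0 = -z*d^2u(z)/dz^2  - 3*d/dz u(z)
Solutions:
 u(z) = C1 + C2/z^2


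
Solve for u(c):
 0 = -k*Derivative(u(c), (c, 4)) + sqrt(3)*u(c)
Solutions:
 u(c) = C1*exp(-3^(1/8)*c*(1/k)^(1/4)) + C2*exp(3^(1/8)*c*(1/k)^(1/4)) + C3*exp(-3^(1/8)*I*c*(1/k)^(1/4)) + C4*exp(3^(1/8)*I*c*(1/k)^(1/4))


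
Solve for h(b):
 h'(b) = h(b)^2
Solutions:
 h(b) = -1/(C1 + b)


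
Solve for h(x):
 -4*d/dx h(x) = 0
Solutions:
 h(x) = C1


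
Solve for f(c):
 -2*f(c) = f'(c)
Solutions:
 f(c) = C1*exp(-2*c)


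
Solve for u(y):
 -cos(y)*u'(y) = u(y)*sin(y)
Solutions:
 u(y) = C1*cos(y)


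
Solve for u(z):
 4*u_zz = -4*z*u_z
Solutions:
 u(z) = C1 + C2*erf(sqrt(2)*z/2)


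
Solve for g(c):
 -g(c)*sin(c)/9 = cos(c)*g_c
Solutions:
 g(c) = C1*cos(c)^(1/9)


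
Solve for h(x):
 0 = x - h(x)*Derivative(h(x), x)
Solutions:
 h(x) = -sqrt(C1 + x^2)
 h(x) = sqrt(C1 + x^2)


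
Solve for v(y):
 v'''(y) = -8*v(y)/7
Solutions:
 v(y) = C3*exp(-2*7^(2/3)*y/7) + (C1*sin(sqrt(3)*7^(2/3)*y/7) + C2*cos(sqrt(3)*7^(2/3)*y/7))*exp(7^(2/3)*y/7)


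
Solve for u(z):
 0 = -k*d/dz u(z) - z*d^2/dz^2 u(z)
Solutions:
 u(z) = C1 + z^(1 - re(k))*(C2*sin(log(z)*Abs(im(k))) + C3*cos(log(z)*im(k)))


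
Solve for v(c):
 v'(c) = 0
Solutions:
 v(c) = C1


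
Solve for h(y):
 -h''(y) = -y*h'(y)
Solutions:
 h(y) = C1 + C2*erfi(sqrt(2)*y/2)


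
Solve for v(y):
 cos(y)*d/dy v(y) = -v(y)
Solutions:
 v(y) = C1*sqrt(sin(y) - 1)/sqrt(sin(y) + 1)


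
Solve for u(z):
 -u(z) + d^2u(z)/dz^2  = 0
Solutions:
 u(z) = C1*exp(-z) + C2*exp(z)


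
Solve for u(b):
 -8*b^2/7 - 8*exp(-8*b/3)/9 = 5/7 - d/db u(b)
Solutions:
 u(b) = C1 + 8*b^3/21 + 5*b/7 - exp(-8*b/3)/3


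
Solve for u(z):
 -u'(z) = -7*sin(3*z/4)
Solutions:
 u(z) = C1 - 28*cos(3*z/4)/3


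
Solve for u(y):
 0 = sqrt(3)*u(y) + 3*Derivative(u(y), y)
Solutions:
 u(y) = C1*exp(-sqrt(3)*y/3)


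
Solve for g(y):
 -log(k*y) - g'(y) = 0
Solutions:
 g(y) = C1 - y*log(k*y) + y


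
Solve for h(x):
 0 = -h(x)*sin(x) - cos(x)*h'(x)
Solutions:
 h(x) = C1*cos(x)
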